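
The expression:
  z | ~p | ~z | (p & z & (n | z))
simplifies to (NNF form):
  True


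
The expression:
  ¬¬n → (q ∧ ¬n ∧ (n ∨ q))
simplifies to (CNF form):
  ¬n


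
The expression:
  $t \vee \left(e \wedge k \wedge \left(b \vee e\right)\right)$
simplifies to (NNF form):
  $t \vee \left(e \wedge k\right)$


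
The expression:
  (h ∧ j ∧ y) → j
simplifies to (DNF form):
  True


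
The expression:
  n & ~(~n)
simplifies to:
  n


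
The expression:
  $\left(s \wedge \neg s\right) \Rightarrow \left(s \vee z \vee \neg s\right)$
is always true.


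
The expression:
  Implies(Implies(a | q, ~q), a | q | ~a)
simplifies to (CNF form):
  True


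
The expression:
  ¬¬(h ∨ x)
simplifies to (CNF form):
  h ∨ x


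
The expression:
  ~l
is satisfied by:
  {l: False}


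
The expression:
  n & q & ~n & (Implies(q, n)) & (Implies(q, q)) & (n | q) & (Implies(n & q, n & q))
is never true.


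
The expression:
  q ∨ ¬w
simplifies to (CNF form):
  q ∨ ¬w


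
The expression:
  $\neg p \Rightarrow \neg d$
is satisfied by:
  {p: True, d: False}
  {d: False, p: False}
  {d: True, p: True}


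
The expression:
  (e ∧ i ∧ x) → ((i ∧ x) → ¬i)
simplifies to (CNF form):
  ¬e ∨ ¬i ∨ ¬x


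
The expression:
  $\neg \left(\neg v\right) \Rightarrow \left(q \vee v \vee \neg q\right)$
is always true.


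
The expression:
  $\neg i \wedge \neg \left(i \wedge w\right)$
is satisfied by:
  {i: False}


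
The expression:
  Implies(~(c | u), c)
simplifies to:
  c | u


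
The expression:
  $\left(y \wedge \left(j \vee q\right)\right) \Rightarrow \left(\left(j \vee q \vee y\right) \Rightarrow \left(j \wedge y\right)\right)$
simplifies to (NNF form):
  $j \vee \neg q \vee \neg y$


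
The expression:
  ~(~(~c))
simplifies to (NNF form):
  ~c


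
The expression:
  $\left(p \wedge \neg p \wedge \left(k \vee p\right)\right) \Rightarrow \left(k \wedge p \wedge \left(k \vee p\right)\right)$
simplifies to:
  $\text{True}$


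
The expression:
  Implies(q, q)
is always true.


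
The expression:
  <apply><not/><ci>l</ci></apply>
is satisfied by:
  {l: False}


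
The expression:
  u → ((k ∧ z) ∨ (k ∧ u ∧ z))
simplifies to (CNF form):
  (k ∨ ¬u) ∧ (z ∨ ¬u)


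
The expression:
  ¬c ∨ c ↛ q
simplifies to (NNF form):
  ¬c ∨ ¬q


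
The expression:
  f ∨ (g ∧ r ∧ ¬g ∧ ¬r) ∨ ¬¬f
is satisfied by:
  {f: True}


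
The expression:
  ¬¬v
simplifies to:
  v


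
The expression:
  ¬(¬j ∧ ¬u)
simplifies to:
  j ∨ u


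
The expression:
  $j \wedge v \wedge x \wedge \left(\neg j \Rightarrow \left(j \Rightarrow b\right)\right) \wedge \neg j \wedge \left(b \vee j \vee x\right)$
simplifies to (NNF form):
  $\text{False}$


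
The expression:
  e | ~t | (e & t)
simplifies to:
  e | ~t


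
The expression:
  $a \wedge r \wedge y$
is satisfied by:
  {r: True, a: True, y: True}


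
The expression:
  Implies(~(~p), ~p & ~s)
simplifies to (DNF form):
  ~p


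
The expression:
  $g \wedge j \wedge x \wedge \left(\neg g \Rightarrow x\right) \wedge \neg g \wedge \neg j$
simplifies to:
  $\text{False}$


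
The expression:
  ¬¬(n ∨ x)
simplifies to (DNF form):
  n ∨ x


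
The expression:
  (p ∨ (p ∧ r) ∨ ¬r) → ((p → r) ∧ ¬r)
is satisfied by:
  {p: False}


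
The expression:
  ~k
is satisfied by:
  {k: False}


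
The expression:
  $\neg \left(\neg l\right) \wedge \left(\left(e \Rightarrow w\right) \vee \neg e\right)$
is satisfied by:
  {w: True, l: True, e: False}
  {l: True, e: False, w: False}
  {w: True, e: True, l: True}


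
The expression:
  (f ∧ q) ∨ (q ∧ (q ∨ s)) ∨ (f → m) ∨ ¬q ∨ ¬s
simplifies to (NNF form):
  True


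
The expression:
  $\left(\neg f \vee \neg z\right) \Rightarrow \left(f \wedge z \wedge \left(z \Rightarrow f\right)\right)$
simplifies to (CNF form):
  $f \wedge z$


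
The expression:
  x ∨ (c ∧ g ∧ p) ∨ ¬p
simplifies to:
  x ∨ (c ∧ g) ∨ ¬p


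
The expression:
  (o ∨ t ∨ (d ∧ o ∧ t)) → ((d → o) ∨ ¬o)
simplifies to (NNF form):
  True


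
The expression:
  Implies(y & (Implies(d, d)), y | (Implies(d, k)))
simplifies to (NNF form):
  True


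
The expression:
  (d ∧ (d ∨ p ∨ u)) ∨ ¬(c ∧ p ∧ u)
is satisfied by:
  {d: True, p: False, c: False, u: False}
  {d: False, p: False, c: False, u: False}
  {d: True, u: True, p: False, c: False}
  {u: True, d: False, p: False, c: False}
  {d: True, c: True, u: False, p: False}
  {c: True, u: False, p: False, d: False}
  {d: True, u: True, c: True, p: False}
  {u: True, c: True, d: False, p: False}
  {d: True, p: True, u: False, c: False}
  {p: True, u: False, c: False, d: False}
  {d: True, u: True, p: True, c: False}
  {u: True, p: True, d: False, c: False}
  {d: True, c: True, p: True, u: False}
  {c: True, p: True, u: False, d: False}
  {d: True, u: True, c: True, p: True}


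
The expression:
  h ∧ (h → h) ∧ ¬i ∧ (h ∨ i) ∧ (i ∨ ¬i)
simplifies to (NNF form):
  h ∧ ¬i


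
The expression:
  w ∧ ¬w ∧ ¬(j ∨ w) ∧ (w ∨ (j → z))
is never true.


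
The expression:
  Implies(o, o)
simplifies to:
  True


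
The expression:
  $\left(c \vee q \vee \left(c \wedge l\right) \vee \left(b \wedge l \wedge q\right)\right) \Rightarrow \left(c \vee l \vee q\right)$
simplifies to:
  $\text{True}$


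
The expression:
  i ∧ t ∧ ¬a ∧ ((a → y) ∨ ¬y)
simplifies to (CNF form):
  i ∧ t ∧ ¬a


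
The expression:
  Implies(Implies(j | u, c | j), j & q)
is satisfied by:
  {u: True, j: True, q: True, c: False}
  {j: True, q: True, c: False, u: False}
  {u: True, j: True, q: True, c: True}
  {j: True, q: True, c: True, u: False}
  {q: True, u: True, c: False, j: False}
  {u: True, c: False, q: False, j: False}


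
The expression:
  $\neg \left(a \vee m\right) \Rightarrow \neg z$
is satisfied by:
  {a: True, m: True, z: False}
  {a: True, m: False, z: False}
  {m: True, a: False, z: False}
  {a: False, m: False, z: False}
  {a: True, z: True, m: True}
  {a: True, z: True, m: False}
  {z: True, m: True, a: False}


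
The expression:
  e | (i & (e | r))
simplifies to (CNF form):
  (e | i) & (e | r)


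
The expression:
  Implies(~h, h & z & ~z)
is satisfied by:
  {h: True}


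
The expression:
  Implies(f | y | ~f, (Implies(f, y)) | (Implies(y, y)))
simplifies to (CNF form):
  True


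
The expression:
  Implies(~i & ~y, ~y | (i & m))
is always true.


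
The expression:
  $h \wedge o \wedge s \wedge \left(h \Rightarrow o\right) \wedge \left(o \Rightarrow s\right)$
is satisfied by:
  {h: True, s: True, o: True}


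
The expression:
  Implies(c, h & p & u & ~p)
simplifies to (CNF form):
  ~c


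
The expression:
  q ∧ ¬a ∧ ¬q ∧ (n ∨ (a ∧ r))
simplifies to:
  False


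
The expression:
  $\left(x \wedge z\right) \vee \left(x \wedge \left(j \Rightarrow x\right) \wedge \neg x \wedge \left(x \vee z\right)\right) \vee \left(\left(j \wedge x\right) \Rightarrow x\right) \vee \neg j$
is always true.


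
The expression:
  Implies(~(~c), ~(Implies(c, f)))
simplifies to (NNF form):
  ~c | ~f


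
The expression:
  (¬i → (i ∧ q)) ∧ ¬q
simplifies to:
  i ∧ ¬q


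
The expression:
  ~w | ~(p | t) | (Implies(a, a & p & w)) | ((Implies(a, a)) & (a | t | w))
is always true.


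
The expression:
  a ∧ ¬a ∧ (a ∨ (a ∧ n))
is never true.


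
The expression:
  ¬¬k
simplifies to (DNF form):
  k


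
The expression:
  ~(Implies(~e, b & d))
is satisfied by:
  {e: False, d: False, b: False}
  {b: True, e: False, d: False}
  {d: True, e: False, b: False}


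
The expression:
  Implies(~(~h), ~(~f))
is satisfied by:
  {f: True, h: False}
  {h: False, f: False}
  {h: True, f: True}


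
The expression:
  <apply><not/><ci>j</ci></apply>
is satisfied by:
  {j: False}


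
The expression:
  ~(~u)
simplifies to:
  u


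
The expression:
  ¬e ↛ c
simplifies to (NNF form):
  c ∨ ¬e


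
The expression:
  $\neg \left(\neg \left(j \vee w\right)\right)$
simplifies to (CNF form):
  $j \vee w$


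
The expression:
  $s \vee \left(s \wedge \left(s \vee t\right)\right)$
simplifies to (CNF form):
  $s$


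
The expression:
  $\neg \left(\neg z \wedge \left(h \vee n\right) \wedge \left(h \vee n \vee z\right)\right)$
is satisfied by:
  {z: True, h: False, n: False}
  {n: True, z: True, h: False}
  {z: True, h: True, n: False}
  {n: True, z: True, h: True}
  {n: False, h: False, z: False}


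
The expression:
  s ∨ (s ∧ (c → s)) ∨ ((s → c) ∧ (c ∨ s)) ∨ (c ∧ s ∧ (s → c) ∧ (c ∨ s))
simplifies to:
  c ∨ s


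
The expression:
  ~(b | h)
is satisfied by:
  {h: False, b: False}


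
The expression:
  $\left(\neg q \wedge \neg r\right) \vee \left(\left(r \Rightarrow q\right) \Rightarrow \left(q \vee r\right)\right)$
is always true.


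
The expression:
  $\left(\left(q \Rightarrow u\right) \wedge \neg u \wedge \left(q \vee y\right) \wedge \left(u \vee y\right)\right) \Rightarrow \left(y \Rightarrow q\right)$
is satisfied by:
  {q: True, u: True, y: False}
  {q: True, u: False, y: False}
  {u: True, q: False, y: False}
  {q: False, u: False, y: False}
  {y: True, q: True, u: True}
  {y: True, q: True, u: False}
  {y: True, u: True, q: False}


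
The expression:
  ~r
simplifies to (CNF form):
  ~r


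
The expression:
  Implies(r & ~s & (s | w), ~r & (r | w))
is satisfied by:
  {s: True, w: False, r: False}
  {w: False, r: False, s: False}
  {r: True, s: True, w: False}
  {r: True, w: False, s: False}
  {s: True, w: True, r: False}
  {w: True, s: False, r: False}
  {r: True, w: True, s: True}


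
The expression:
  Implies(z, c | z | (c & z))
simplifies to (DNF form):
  True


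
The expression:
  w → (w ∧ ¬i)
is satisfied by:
  {w: False, i: False}
  {i: True, w: False}
  {w: True, i: False}


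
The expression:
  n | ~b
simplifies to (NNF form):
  n | ~b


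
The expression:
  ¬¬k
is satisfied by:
  {k: True}


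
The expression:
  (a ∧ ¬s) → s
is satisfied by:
  {s: True, a: False}
  {a: False, s: False}
  {a: True, s: True}


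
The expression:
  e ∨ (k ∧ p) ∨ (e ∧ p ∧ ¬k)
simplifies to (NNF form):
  e ∨ (k ∧ p)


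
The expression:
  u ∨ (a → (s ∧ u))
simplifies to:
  u ∨ ¬a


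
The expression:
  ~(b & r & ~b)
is always true.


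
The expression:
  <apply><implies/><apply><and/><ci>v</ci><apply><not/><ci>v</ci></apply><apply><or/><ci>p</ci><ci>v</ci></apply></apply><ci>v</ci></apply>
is always true.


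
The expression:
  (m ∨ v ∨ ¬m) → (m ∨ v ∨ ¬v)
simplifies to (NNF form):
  True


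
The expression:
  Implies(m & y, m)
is always true.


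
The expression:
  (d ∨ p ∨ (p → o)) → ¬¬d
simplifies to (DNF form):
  d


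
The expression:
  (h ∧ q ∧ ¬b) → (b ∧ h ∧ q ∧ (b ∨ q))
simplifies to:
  b ∨ ¬h ∨ ¬q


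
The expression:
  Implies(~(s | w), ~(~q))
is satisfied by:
  {s: True, q: True, w: True}
  {s: True, q: True, w: False}
  {s: True, w: True, q: False}
  {s: True, w: False, q: False}
  {q: True, w: True, s: False}
  {q: True, w: False, s: False}
  {w: True, q: False, s: False}


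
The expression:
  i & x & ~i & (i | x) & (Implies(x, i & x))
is never true.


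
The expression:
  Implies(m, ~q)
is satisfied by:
  {m: False, q: False}
  {q: True, m: False}
  {m: True, q: False}


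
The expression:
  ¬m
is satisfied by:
  {m: False}


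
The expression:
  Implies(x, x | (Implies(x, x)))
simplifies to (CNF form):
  True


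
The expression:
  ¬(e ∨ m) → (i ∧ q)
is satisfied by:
  {i: True, m: True, e: True, q: True}
  {i: True, m: True, e: True, q: False}
  {m: True, e: True, q: True, i: False}
  {m: True, e: True, q: False, i: False}
  {i: True, m: True, q: True, e: False}
  {i: True, m: True, q: False, e: False}
  {m: True, q: True, e: False, i: False}
  {m: True, q: False, e: False, i: False}
  {i: True, e: True, q: True, m: False}
  {i: True, e: True, q: False, m: False}
  {e: True, q: True, m: False, i: False}
  {e: True, m: False, q: False, i: False}
  {i: True, q: True, m: False, e: False}


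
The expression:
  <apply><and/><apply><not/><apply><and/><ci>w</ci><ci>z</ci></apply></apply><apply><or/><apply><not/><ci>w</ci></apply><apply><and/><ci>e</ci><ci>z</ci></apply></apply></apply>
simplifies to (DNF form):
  <apply><not/><ci>w</ci></apply>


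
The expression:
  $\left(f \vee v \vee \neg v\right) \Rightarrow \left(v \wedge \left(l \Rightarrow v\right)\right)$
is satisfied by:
  {v: True}


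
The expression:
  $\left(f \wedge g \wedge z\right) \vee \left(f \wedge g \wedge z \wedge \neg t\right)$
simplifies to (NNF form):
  $f \wedge g \wedge z$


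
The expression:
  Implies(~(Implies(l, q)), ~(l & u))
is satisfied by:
  {q: True, l: False, u: False}
  {l: False, u: False, q: False}
  {q: True, u: True, l: False}
  {u: True, l: False, q: False}
  {q: True, l: True, u: False}
  {l: True, q: False, u: False}
  {q: True, u: True, l: True}


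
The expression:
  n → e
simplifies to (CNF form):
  e ∨ ¬n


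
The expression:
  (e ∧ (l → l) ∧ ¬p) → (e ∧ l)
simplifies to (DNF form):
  l ∨ p ∨ ¬e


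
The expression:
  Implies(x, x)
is always true.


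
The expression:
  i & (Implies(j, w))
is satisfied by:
  {w: True, i: True, j: False}
  {i: True, j: False, w: False}
  {j: True, w: True, i: True}


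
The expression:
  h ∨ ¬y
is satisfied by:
  {h: True, y: False}
  {y: False, h: False}
  {y: True, h: True}


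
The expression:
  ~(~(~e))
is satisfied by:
  {e: False}


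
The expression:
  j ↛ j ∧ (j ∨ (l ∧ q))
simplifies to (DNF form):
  False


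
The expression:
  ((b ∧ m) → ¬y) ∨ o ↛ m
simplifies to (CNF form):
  ¬b ∨ ¬m ∨ ¬y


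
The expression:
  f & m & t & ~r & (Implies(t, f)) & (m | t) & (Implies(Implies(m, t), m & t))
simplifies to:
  f & m & t & ~r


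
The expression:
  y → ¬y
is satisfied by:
  {y: False}


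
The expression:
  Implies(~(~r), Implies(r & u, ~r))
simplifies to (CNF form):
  ~r | ~u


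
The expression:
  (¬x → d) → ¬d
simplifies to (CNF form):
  ¬d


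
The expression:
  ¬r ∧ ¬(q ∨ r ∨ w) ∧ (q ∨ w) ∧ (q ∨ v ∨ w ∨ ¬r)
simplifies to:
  False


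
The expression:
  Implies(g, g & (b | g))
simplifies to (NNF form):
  True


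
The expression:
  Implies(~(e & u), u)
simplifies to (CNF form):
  u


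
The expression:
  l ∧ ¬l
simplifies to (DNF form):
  False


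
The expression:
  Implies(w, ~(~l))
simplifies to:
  l | ~w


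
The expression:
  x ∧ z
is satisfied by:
  {z: True, x: True}


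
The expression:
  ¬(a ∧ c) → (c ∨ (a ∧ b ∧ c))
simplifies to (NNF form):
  c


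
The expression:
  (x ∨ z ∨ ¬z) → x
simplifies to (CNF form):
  x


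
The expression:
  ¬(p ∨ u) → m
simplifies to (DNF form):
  m ∨ p ∨ u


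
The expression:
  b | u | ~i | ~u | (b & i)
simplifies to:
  True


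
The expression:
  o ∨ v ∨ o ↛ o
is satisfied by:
  {o: True, v: True}
  {o: True, v: False}
  {v: True, o: False}


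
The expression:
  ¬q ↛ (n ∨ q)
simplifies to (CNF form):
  ¬n ∧ ¬q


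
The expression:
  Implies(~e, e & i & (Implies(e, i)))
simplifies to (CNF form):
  e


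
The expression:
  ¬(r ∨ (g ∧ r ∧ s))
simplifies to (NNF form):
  ¬r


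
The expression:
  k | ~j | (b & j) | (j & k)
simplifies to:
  b | k | ~j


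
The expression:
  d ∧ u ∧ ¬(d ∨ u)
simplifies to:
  False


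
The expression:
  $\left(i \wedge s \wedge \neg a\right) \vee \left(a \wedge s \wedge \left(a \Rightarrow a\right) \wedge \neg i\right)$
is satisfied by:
  {i: True, s: True, a: False}
  {a: True, s: True, i: False}


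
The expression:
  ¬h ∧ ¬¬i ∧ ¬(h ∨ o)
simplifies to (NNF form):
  i ∧ ¬h ∧ ¬o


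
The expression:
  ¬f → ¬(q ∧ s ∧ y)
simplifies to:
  f ∨ ¬q ∨ ¬s ∨ ¬y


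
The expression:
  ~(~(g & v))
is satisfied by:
  {g: True, v: True}


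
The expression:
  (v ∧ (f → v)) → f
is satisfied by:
  {f: True, v: False}
  {v: False, f: False}
  {v: True, f: True}


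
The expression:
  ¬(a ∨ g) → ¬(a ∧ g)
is always true.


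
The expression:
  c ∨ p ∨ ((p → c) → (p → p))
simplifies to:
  True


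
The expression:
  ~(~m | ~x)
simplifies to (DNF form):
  m & x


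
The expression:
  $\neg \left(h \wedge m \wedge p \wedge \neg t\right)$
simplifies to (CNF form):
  $t \vee \neg h \vee \neg m \vee \neg p$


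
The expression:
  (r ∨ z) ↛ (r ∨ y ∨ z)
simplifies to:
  False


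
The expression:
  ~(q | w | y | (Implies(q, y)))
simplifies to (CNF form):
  False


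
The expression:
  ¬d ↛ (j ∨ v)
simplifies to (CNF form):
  ¬d ∧ ¬j ∧ ¬v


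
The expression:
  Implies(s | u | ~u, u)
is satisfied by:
  {u: True}


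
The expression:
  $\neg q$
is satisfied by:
  {q: False}


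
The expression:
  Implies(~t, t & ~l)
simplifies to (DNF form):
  t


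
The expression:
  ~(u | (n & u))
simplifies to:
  ~u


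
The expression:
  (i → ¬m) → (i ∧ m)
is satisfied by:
  {m: True, i: True}


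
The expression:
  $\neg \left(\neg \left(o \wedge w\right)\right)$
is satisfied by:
  {w: True, o: True}


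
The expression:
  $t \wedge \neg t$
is never true.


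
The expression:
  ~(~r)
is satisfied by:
  {r: True}


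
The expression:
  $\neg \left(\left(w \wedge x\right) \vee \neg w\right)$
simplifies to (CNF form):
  $w \wedge \neg x$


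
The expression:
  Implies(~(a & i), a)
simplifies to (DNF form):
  a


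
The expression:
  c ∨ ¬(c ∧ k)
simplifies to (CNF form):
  True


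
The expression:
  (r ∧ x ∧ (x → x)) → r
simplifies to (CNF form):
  True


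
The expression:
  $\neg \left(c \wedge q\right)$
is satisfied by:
  {c: False, q: False}
  {q: True, c: False}
  {c: True, q: False}


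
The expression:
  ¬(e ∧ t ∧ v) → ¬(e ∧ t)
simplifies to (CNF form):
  v ∨ ¬e ∨ ¬t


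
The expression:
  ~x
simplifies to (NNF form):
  ~x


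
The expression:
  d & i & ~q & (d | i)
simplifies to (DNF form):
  d & i & ~q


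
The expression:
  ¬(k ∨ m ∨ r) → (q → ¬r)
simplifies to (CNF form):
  True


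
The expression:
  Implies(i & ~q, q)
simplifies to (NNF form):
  q | ~i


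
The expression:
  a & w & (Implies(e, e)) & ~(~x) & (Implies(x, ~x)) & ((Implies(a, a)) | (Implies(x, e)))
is never true.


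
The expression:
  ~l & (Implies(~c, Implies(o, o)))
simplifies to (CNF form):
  ~l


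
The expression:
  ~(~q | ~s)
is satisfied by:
  {s: True, q: True}


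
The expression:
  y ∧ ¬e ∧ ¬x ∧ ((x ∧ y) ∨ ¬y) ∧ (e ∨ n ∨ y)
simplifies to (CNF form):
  False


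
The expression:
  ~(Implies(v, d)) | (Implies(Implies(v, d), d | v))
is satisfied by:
  {d: True, v: True}
  {d: True, v: False}
  {v: True, d: False}


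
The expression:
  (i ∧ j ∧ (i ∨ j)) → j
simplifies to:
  True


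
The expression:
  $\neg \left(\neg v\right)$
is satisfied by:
  {v: True}


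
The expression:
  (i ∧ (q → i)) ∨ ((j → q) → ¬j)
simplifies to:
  i ∨ ¬j ∨ ¬q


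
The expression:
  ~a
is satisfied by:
  {a: False}


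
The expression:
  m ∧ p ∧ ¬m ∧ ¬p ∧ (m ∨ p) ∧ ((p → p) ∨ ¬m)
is never true.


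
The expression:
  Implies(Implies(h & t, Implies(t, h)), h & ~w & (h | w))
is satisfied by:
  {h: True, w: False}


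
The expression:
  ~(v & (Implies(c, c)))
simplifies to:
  ~v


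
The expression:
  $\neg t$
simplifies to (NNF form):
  $\neg t$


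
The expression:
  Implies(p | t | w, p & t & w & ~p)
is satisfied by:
  {p: False, t: False, w: False}


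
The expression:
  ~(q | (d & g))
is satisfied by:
  {q: False, g: False, d: False}
  {d: True, q: False, g: False}
  {g: True, q: False, d: False}


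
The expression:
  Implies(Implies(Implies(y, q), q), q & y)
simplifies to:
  (q & y) | (~q & ~y)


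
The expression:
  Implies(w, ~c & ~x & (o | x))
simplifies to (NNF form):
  ~w | (o & ~c & ~x)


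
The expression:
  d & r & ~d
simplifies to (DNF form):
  False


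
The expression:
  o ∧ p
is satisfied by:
  {p: True, o: True}


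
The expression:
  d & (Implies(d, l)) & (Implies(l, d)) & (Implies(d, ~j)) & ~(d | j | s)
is never true.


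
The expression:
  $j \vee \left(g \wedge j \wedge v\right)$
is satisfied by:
  {j: True}


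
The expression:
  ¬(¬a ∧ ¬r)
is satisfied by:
  {r: True, a: True}
  {r: True, a: False}
  {a: True, r: False}


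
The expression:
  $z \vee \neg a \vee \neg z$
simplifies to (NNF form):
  $\text{True}$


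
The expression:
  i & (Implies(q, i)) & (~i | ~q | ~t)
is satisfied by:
  {i: True, t: False, q: False}
  {q: True, i: True, t: False}
  {t: True, i: True, q: False}


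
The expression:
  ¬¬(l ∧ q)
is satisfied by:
  {q: True, l: True}


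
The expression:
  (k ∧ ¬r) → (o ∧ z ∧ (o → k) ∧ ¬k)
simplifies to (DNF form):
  r ∨ ¬k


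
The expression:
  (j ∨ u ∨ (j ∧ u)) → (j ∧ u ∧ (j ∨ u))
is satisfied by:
  {j: False, u: False}
  {u: True, j: True}


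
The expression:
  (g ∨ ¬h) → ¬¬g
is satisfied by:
  {g: True, h: True}
  {g: True, h: False}
  {h: True, g: False}


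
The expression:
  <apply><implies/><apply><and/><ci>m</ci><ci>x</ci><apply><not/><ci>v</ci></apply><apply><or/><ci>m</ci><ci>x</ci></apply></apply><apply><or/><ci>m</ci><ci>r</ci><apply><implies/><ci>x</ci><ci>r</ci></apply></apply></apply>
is always true.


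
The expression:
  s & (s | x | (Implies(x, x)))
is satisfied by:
  {s: True}


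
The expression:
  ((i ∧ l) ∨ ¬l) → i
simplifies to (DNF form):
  i ∨ l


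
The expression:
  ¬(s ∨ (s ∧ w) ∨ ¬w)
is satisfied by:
  {w: True, s: False}


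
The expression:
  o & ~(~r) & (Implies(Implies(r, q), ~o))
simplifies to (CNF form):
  o & r & ~q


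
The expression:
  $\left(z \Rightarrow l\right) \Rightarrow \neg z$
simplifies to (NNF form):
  $\neg l \vee \neg z$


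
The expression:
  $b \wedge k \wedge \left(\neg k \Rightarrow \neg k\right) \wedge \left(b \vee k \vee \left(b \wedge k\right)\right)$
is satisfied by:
  {b: True, k: True}


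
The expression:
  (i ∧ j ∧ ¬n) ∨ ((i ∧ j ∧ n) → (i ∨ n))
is always true.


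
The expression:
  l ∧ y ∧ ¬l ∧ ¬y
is never true.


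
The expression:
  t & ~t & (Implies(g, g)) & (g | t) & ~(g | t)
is never true.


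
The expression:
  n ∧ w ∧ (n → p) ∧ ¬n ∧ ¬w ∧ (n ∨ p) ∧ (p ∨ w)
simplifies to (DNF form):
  False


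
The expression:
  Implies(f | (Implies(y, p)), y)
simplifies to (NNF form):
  y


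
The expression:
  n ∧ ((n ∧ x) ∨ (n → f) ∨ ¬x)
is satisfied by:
  {n: True}


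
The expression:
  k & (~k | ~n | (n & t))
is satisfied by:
  {t: True, k: True, n: False}
  {k: True, n: False, t: False}
  {n: True, t: True, k: True}


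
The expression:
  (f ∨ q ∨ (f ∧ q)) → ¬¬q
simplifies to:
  q ∨ ¬f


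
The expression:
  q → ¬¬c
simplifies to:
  c ∨ ¬q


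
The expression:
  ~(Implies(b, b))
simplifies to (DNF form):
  False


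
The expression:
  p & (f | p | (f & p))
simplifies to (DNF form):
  p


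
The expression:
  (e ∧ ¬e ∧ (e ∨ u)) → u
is always true.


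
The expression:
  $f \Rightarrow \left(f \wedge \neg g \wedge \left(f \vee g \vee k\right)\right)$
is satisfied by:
  {g: False, f: False}
  {f: True, g: False}
  {g: True, f: False}


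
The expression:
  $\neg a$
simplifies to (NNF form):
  $\neg a$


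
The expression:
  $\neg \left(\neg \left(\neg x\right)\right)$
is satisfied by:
  {x: False}


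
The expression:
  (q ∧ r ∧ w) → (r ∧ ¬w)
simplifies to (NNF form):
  ¬q ∨ ¬r ∨ ¬w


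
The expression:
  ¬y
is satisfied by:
  {y: False}


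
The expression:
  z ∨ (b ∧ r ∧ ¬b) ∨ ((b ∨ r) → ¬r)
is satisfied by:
  {z: True, r: False}
  {r: False, z: False}
  {r: True, z: True}


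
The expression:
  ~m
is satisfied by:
  {m: False}


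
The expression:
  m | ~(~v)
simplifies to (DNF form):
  m | v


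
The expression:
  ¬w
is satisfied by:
  {w: False}


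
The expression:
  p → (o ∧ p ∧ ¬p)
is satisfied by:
  {p: False}


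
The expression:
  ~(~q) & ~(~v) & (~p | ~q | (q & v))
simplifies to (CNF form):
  q & v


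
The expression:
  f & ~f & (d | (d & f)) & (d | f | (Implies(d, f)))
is never true.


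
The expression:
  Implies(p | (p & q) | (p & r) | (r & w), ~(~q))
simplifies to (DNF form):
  q | (~p & ~r) | (~p & ~w)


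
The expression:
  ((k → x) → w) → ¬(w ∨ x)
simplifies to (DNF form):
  ¬w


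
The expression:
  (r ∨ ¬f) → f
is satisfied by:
  {f: True}


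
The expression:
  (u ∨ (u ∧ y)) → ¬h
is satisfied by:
  {h: False, u: False}
  {u: True, h: False}
  {h: True, u: False}


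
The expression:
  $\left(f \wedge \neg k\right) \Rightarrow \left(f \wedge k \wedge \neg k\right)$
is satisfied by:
  {k: True, f: False}
  {f: False, k: False}
  {f: True, k: True}


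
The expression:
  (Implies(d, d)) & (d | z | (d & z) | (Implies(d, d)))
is always true.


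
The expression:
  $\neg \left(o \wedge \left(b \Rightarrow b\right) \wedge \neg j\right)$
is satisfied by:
  {j: True, o: False}
  {o: False, j: False}
  {o: True, j: True}


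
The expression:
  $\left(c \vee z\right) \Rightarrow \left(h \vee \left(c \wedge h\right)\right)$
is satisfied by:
  {h: True, c: False, z: False}
  {z: True, h: True, c: False}
  {h: True, c: True, z: False}
  {z: True, h: True, c: True}
  {z: False, c: False, h: False}


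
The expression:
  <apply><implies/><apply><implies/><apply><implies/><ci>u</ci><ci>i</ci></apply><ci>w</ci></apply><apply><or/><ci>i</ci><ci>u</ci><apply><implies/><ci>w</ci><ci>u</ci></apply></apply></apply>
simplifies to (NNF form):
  <apply><or/><ci>i</ci><ci>u</ci><apply><not/><ci>w</ci></apply></apply>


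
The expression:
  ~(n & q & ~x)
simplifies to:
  x | ~n | ~q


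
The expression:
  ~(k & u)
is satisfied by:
  {u: False, k: False}
  {k: True, u: False}
  {u: True, k: False}


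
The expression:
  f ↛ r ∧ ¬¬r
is never true.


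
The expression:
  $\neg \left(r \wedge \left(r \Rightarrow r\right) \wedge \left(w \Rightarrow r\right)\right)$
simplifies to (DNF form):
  $\neg r$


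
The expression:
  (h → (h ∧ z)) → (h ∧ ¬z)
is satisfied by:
  {h: True, z: False}


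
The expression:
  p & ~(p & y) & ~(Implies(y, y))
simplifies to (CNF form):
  False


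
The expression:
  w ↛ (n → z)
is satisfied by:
  {w: True, n: True, z: False}


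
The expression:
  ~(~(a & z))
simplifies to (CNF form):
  a & z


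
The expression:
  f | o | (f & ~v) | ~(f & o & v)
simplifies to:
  True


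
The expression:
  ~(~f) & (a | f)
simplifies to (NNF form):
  f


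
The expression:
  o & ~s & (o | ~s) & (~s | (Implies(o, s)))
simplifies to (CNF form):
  o & ~s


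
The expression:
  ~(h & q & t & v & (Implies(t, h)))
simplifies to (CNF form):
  ~h | ~q | ~t | ~v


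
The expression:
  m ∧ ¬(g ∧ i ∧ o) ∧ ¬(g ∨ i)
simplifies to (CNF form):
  m ∧ ¬g ∧ ¬i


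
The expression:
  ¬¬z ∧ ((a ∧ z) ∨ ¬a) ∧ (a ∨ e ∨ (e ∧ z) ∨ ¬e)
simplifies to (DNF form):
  z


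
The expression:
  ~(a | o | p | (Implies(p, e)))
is never true.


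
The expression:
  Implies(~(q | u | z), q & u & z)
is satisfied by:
  {q: True, z: True, u: True}
  {q: True, z: True, u: False}
  {q: True, u: True, z: False}
  {q: True, u: False, z: False}
  {z: True, u: True, q: False}
  {z: True, u: False, q: False}
  {u: True, z: False, q: False}


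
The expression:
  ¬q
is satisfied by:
  {q: False}


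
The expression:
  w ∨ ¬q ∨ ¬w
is always true.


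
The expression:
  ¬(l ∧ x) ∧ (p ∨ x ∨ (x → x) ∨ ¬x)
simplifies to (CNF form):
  ¬l ∨ ¬x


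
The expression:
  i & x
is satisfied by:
  {i: True, x: True}


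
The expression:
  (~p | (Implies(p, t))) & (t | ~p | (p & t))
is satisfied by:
  {t: True, p: False}
  {p: False, t: False}
  {p: True, t: True}


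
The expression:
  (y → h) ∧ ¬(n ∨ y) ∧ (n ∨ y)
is never true.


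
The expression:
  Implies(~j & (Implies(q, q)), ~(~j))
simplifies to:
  j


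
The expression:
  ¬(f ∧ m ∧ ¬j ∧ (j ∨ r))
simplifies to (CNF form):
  j ∨ ¬f ∨ ¬m ∨ ¬r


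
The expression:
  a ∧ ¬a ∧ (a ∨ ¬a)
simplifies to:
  False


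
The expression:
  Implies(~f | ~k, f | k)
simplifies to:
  f | k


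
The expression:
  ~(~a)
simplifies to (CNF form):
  a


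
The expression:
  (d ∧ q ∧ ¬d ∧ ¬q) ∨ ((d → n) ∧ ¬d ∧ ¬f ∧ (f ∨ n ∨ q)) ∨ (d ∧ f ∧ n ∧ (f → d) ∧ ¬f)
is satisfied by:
  {n: True, q: True, d: False, f: False}
  {n: True, d: False, q: False, f: False}
  {q: True, n: False, d: False, f: False}


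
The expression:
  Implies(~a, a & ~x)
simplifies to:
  a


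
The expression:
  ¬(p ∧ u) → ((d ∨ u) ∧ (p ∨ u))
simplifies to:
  u ∨ (d ∧ p)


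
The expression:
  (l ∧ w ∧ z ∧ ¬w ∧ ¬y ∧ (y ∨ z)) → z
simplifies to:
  True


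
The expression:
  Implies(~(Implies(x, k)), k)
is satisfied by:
  {k: True, x: False}
  {x: False, k: False}
  {x: True, k: True}


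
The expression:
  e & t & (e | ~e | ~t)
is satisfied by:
  {t: True, e: True}


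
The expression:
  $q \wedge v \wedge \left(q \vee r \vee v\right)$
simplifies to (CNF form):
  $q \wedge v$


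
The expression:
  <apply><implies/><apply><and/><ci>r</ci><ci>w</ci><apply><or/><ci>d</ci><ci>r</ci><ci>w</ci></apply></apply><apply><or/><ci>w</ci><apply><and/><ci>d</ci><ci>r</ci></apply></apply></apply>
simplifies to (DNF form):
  <true/>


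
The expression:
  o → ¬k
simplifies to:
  ¬k ∨ ¬o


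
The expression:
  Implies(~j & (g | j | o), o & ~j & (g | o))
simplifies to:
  j | o | ~g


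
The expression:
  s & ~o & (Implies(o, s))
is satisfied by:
  {s: True, o: False}


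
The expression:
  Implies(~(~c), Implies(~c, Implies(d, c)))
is always true.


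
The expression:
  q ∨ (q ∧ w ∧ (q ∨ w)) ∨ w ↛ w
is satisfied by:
  {q: True}


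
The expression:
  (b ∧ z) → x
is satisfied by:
  {x: True, z: False, b: False}
  {z: False, b: False, x: False}
  {x: True, b: True, z: False}
  {b: True, z: False, x: False}
  {x: True, z: True, b: False}
  {z: True, x: False, b: False}
  {x: True, b: True, z: True}


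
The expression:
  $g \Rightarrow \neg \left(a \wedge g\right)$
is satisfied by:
  {g: False, a: False}
  {a: True, g: False}
  {g: True, a: False}


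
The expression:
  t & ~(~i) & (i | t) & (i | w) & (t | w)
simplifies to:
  i & t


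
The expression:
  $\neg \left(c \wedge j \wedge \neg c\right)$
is always true.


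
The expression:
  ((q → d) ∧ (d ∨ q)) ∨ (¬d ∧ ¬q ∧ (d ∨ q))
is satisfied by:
  {d: True}


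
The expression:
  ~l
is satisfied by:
  {l: False}


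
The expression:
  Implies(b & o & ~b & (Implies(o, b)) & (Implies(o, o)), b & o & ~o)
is always true.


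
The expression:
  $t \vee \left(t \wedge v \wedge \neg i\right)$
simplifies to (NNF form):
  $t$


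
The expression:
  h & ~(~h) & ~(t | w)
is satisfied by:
  {h: True, w: False, t: False}


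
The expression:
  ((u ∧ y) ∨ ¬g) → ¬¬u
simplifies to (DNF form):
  g ∨ u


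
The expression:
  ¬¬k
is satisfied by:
  {k: True}


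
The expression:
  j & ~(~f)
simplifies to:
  f & j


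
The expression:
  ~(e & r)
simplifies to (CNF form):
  ~e | ~r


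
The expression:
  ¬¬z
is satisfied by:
  {z: True}


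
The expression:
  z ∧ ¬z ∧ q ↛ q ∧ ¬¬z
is never true.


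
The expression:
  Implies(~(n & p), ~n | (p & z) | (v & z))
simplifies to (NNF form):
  p | ~n | (v & z)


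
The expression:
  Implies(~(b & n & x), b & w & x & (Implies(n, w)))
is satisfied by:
  {n: True, w: True, b: True, x: True}
  {n: True, b: True, x: True, w: False}
  {w: True, b: True, x: True, n: False}


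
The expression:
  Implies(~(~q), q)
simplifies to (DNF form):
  True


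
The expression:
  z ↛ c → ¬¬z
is always true.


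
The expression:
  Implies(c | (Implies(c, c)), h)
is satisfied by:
  {h: True}


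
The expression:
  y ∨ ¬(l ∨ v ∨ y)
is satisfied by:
  {y: True, v: False, l: False}
  {y: True, l: True, v: False}
  {y: True, v: True, l: False}
  {y: True, l: True, v: True}
  {l: False, v: False, y: False}


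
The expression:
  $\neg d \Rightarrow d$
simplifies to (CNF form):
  $d$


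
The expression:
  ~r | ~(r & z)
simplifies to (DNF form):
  ~r | ~z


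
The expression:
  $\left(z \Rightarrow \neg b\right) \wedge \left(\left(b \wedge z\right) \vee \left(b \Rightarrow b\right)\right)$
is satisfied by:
  {z: False, b: False}
  {b: True, z: False}
  {z: True, b: False}


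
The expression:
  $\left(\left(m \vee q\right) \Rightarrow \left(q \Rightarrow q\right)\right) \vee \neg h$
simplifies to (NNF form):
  $\text{True}$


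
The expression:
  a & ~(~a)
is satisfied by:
  {a: True}


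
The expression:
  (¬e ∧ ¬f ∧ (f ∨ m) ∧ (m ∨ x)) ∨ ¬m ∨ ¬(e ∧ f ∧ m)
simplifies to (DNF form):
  ¬e ∨ ¬f ∨ ¬m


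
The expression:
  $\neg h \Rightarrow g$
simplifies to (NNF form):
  $g \vee h$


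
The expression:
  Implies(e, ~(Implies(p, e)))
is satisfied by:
  {e: False}


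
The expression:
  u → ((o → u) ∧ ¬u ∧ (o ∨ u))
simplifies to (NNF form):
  ¬u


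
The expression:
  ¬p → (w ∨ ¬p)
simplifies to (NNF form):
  True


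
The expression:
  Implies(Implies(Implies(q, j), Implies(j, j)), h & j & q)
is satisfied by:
  {h: True, j: True, q: True}


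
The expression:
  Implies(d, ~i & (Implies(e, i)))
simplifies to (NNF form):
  ~d | (~e & ~i)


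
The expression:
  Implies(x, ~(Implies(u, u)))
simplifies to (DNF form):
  ~x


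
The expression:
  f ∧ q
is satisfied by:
  {f: True, q: True}


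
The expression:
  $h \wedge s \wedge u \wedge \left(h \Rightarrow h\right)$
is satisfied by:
  {h: True, u: True, s: True}


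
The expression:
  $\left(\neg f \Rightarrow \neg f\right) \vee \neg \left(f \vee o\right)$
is always true.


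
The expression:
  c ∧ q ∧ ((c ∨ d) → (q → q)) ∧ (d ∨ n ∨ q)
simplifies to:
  c ∧ q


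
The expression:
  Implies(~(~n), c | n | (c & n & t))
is always true.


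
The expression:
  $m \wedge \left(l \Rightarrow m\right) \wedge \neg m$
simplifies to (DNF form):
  $\text{False}$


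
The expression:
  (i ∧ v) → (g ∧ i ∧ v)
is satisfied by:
  {g: True, v: False, i: False}
  {v: False, i: False, g: False}
  {i: True, g: True, v: False}
  {i: True, v: False, g: False}
  {g: True, v: True, i: False}
  {v: True, g: False, i: False}
  {i: True, v: True, g: True}


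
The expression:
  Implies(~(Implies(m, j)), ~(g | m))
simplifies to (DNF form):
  j | ~m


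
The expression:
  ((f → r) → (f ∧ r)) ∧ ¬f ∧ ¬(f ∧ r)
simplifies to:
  False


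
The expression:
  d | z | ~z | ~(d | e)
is always true.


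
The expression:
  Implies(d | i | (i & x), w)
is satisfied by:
  {w: True, i: False, d: False}
  {d: True, w: True, i: False}
  {w: True, i: True, d: False}
  {d: True, w: True, i: True}
  {d: False, i: False, w: False}


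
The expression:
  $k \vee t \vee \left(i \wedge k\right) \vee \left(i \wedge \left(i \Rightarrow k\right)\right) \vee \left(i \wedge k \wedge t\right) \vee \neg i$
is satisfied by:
  {t: True, k: True, i: False}
  {t: True, k: False, i: False}
  {k: True, t: False, i: False}
  {t: False, k: False, i: False}
  {i: True, t: True, k: True}
  {i: True, t: True, k: False}
  {i: True, k: True, t: False}


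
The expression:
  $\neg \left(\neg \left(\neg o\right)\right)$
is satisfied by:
  {o: False}


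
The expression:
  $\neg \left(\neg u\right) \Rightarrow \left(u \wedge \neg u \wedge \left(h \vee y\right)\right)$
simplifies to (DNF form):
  $\neg u$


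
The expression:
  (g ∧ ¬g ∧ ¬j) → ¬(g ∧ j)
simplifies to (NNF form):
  True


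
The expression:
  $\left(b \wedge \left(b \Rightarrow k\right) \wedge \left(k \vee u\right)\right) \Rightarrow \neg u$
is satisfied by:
  {u: False, k: False, b: False}
  {b: True, u: False, k: False}
  {k: True, u: False, b: False}
  {b: True, k: True, u: False}
  {u: True, b: False, k: False}
  {b: True, u: True, k: False}
  {k: True, u: True, b: False}


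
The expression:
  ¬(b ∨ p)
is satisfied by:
  {p: False, b: False}


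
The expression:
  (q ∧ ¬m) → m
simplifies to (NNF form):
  m ∨ ¬q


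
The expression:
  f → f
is always true.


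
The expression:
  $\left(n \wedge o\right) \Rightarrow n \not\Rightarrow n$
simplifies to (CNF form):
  $\neg n \vee \neg o$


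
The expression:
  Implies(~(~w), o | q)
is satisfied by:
  {q: True, o: True, w: False}
  {q: True, o: False, w: False}
  {o: True, q: False, w: False}
  {q: False, o: False, w: False}
  {w: True, q: True, o: True}
  {w: True, q: True, o: False}
  {w: True, o: True, q: False}


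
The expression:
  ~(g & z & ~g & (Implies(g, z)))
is always true.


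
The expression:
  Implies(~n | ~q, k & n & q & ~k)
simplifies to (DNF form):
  n & q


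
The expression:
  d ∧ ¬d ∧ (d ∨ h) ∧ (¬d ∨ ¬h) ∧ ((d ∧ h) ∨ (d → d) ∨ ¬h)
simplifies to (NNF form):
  False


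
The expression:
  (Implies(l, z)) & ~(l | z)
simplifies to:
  ~l & ~z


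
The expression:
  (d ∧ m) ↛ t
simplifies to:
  d ∧ m ∧ ¬t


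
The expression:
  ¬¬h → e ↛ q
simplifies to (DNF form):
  (e ∧ ¬q) ∨ ¬h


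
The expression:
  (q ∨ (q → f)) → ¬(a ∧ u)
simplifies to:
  ¬a ∨ ¬u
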